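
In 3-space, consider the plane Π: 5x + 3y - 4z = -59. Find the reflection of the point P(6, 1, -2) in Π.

λ = (n·P − d)/|n|² = (41 − (-59))/50 = 2.
Reflection = P − 2λn = (6, 1, -2) − 4·(5, 3, -4) = (-14, -11, 14).

(-14, -11, 14)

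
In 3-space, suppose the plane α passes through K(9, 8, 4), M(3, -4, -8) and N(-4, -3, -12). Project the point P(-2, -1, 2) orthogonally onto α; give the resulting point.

KM = (-6, -12, -12), KN = (-13, -11, -16); a normal to α is KM × KN = (60, 60, -90).
Using K: α has equation 60x + 60y - 90z = 660.
Foot = P − λn with λ = (n·P − d)/|n|² = (-360 − 660)/15300 = -1/15.
Foot = (-2, -1, 2) − (-1/15)·(60, 60, -90) = (2, 3, -4).

(2, 3, -4)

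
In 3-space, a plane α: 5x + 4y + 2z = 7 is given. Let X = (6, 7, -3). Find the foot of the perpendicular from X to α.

Foot = X − λn with λ = (n·X − d)/|n|² = (52 − 7)/45 = 1.
Foot = (6, 7, -3) − 1·(5, 4, 2) = (1, 3, -5).

(1, 3, -5)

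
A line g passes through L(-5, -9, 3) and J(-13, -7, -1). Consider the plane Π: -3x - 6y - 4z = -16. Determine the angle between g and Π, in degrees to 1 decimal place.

A direction vector for g is J − L = (-8, 2, -4).
sin θ = |n·v| / (|n||v|) = |28| / (√61 · √84) = 0.39116.
θ ≈ 23.0°.

23.0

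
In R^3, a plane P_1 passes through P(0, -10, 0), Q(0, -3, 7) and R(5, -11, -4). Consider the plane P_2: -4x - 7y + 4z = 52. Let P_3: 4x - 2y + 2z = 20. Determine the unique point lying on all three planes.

PQ = (0, 7, 7), PR = (5, -1, -4); a normal to P_1 is PQ × PR = (-21, 35, -35).
Using P: P_1 has equation -21x + 35y - 35z = -350.
Solving the 3×3 linear system -21x + 35y - 35z = -350, -4x - 7y + 4z = 52, 4x - 2y + 2z = 20 (e.g. by elimination or Cramer's rule, determinant = -294) gives (0, -4, 6).

(0, -4, 6)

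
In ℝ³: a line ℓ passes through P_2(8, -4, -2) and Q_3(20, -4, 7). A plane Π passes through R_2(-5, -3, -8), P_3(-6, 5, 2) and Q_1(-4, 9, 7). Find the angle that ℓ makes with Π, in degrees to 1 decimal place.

A direction vector for ℓ is Q_3 − P_2 = (12, 0, 9).
R_2P_3 = (-1, 8, 10), R_2Q_1 = (1, 12, 15); a normal to Π is R_2P_3 × R_2Q_1 = (0, 25, -20).
Using R_2: Π has equation 25y - 20z = 85.
sin θ = |n·v| / (|n||v|) = |-180| / (√1025 · √225) = 0.37482.
θ ≈ 22.0°.

22.0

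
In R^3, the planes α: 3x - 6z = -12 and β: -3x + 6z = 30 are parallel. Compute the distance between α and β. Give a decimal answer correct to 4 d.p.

2.6833

Rescale β by 1/(-1): 3x - 6z = -30. Then distance = |-12 − (-30)| / √45 ≈ 2.6833.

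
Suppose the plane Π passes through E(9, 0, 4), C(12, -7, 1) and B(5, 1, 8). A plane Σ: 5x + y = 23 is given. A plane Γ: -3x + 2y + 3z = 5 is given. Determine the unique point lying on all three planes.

(5, -2, 8)

EC = (3, -7, -3), EB = (-4, 1, 4); a normal to Π is EC × EB = (-25, 0, -25).
Using E: Π has equation -25x - 25z = -325.
Solving the 3×3 linear system -25x - 25z = -325, 5x + y = 23, -3x + 2y + 3z = 5 (e.g. by elimination or Cramer's rule, determinant = -400) gives (5, -2, 8).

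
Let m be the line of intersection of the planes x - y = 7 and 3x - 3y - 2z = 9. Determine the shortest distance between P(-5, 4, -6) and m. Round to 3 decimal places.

16.492

Direction of m: (1, -1, 0) × (3, -3, -2) = (2, 2, 0).
A point on m: solving the two plane equations with x = 4 gives (4, -3, 6).
Taking (4, -3, 6) on m with direction v = (2, 2, 0): w = P − (4, -3, 6) = (-9, 7, -12), and w × v = (24, -24, -32).
Distance = |w × v| / |v| = √2176 / √8 ≈ 16.492.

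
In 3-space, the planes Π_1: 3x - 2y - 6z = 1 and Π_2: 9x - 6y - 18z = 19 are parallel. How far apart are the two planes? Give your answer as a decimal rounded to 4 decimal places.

0.7619

Rescale Π_2 by 1/3: 3x - 2y - 6z = 19/3. Then distance = |1 − (19/3)| / √49 ≈ 0.7619.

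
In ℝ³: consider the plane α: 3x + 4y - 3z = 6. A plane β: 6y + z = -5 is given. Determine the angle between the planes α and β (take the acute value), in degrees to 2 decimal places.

53.70

cos θ = |n₁·n₂| / (|n₁||n₂|) = |21| / (√34 · √37).
θ = arccos(0.59208) ≈ 53.70°.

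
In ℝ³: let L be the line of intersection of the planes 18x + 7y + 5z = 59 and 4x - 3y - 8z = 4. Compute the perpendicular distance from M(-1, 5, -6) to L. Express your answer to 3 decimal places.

4.608

Direction of L: (18, 7, 5) × (4, -3, -8) = (-41, 164, -82).
A point on L: solving the two plane equations with x = 5 gives (5, -8, 5).
Taking (5, -8, 5) on L with direction v = (-41, 164, -82): w = M − (5, -8, 5) = (-6, 13, -11), and w × v = (738, -41, -451).
Distance = |w × v| / |v| = √749726 / √35301 ≈ 4.608.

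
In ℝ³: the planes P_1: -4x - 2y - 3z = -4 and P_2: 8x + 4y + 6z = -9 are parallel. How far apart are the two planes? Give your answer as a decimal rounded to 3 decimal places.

1.578

Rescale P_2 by 1/(-2): -4x - 2y - 3z = 9/2. Then distance = |-4 − (9/2)| / √29 ≈ 1.578.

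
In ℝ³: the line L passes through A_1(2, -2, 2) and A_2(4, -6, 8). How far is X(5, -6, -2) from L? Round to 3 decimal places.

6.398

A direction vector for L is A_2 − A_1 = (2, -4, 6).
Taking (2, -2, 2) on L with direction v = (2, -4, 6): w = X − (2, -2, 2) = (3, -4, -4), and w × v = (-40, -26, -4).
Distance = |w × v| / |v| = √2292 / √56 ≈ 6.398.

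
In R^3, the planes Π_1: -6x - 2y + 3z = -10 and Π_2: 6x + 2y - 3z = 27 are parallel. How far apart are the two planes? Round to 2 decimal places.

2.43

Rescale Π_2 by 1/(-1): -6x - 2y + 3z = -27. Then distance = |-10 − (-27)| / √49 ≈ 2.43.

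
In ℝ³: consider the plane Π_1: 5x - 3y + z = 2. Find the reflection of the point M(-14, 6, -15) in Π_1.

(16, -12, -9)

λ = (n·M − d)/|n|² = (-103 − 2)/35 = -3.
Reflection = M − 2λn = (-14, 6, -15) − (-6)·(5, -3, 1) = (16, -12, -9).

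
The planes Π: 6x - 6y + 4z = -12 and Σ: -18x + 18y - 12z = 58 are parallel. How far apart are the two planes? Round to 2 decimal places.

0.78

Rescale Σ by 1/(-3): 6x - 6y + 4z = -58/3. Then distance = |-12 − (-58/3)| / √88 ≈ 0.78.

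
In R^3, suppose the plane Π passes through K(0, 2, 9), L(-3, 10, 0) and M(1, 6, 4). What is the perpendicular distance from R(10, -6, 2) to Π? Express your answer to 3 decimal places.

9.271

KL = (-3, 8, -9), KM = (1, 4, -5); a normal to Π is KL × KM = (-4, -24, -20).
Using K: Π has equation -4x - 24y - 20z = -228.
n·R − d = (-4)·(10) + (-24)·(-6) + (-20)·(2) − (-228) = 292; |n| = √992.
Distance = |292| / √992 = 292/√992 ≈ 9.271.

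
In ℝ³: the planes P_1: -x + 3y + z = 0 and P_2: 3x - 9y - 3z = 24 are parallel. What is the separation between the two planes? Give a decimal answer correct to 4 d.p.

Rescale P_2 by 1/(-3): -x + 3y + z = -8. Then distance = |0 − (-8)| / √11 ≈ 2.4121.

2.4121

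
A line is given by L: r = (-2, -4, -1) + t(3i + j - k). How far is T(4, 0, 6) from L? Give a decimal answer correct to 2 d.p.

Taking (-2, -4, -1) on L with direction v = (3, 1, -1): w = T − (-2, -4, -1) = (6, 4, 7), and w × v = (-11, 27, -6).
Distance = |w × v| / |v| = √886 / √11 ≈ 8.97.

8.97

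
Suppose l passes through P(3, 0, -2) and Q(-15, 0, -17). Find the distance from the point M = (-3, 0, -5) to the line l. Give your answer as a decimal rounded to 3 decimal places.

A direction vector for l is Q − P = (-18, 0, -15).
Taking (3, 0, -2) on l with direction v = (-18, 0, -15): w = M − (3, 0, -2) = (-6, 0, -3), and w × v = (0, -36, 0).
Distance = |w × v| / |v| = √1296 / √549 ≈ 1.536.

1.536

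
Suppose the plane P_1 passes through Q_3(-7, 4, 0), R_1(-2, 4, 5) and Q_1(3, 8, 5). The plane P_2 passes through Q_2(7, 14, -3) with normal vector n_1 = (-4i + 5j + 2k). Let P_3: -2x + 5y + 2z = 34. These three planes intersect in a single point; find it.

Q_3R_1 = (5, 0, 5), Q_3Q_1 = (10, 4, 5); a normal to P_1 is Q_3R_1 × Q_3Q_1 = (-20, 25, 20).
Using Q_3: P_1 has equation -20x + 25y + 20z = 240.
P_2: n_1·r = n_1·Q_2 gives -4x + 5y + 2z = 36.
Solving the 3×3 linear system -20x + 25y + 20z = 240, -4x + 5y + 2z = 36, -2x + 5y + 2z = 34 (e.g. by elimination or Cramer's rule, determinant = -100) gives (-1, 4, 6).

(-1, 4, 6)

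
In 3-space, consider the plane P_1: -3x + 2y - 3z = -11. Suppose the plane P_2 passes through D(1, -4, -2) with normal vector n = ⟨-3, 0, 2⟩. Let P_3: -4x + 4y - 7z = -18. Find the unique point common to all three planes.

P_2: n·r = n·D gives -3x + 2z = -7.
Solving the 3×3 linear system -3x + 2y - 3z = -11, -3x + 2z = -7, -4x + 4y - 7z = -18 (e.g. by elimination or Cramer's rule, determinant = 2) gives (1, -7, -2).

(1, -7, -2)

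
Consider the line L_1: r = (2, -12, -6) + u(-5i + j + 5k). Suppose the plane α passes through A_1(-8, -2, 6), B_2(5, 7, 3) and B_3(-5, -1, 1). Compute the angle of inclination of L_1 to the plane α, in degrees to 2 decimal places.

A_1B_2 = (13, 9, -3), A_1B_3 = (3, 1, -5); a normal to α is A_1B_2 × A_1B_3 = (-42, 56, -14).
Using A_1: α has equation -42x + 56y - 14z = 140.
sin θ = |n·v| / (|n||v|) = |196| / (√5096 · √51) = 0.38446.
θ ≈ 22.61°.

22.61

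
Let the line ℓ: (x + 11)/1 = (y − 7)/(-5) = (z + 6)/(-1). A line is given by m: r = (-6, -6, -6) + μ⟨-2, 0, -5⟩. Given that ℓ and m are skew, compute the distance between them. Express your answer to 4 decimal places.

1.2221

ℓ has direction (1, -5, -1) through (-11, 7, -6).
Common perpendicular direction n = (1, -5, -1) × (-2, 0, -5) = (25, 7, -10).
With w = (-6, -6, -6) − (-11, 7, -6) = (5, -13, 0), w · n = 34.
Distance = |w · n| / |n| = |34| / √774 ≈ 1.2221.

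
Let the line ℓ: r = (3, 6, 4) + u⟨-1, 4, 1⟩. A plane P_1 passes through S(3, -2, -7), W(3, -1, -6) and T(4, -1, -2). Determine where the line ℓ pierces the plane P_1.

SW = (0, 1, 1), ST = (1, 1, 5); a normal to P_1 is SW × ST = (4, 1, -1).
Using S: P_1 has equation 4x + y - z = 17.
Substitute r = (3, 6, 4) + t(-1, 4, 1) into the plane: 14 + (-1)t = 17, so t = -3.
Intersection: (3, 6, 4) + (-3)·(-1, 4, 1) = (6, -6, 1).

(6, -6, 1)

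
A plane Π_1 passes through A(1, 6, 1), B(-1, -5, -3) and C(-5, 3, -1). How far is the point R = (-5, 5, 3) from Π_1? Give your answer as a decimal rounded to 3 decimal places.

AB = (-2, -11, -4), AC = (-6, -3, -2); a normal to Π_1 is AB × AC = (10, 20, -60).
Using A: Π_1 has equation 10x + 20y - 60z = 70.
n·R − d = (10)·(-5) + (20)·(5) + (-60)·(3) − 70 = -200; |n| = √4100.
Distance = |-200| / √4100 = 200/√4100 ≈ 3.123.

3.123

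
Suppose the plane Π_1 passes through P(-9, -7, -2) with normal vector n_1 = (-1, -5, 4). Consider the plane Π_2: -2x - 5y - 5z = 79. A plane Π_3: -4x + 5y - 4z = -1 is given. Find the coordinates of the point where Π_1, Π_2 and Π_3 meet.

(-7, -9, -4)

Π_1: n_1·r = n_1·P gives -x - 5y + 4z = 36.
Solving the 3×3 linear system -x - 5y + 4z = 36, -2x - 5y - 5z = 79, -4x + 5y - 4z = -1 (e.g. by elimination or Cramer's rule, determinant = -225) gives (-7, -9, -4).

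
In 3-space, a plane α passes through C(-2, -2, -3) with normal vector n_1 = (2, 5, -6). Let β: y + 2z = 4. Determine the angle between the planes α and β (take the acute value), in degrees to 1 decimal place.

α: n_1·r = n_1·C gives 2x + 5y - 6z = 4.
cos θ = |n₁·n₂| / (|n₁||n₂|) = |-7| / (√65 · √5).
θ = arccos(0.38829) ≈ 67.2°.

67.2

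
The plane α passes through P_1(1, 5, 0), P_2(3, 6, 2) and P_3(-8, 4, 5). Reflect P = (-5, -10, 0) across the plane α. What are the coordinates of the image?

(-11, 14, -6)

P_1P_2 = (2, 1, 2), P_1P_3 = (-9, -1, 5); a normal to α is P_1P_2 × P_1P_3 = (7, -28, 7).
Using P_1: α has equation 7x - 28y + 7z = -133.
λ = (n·P − d)/|n|² = (245 − (-133))/882 = 3/7.
Reflection = P − 2λn = (-5, -10, 0) − (6/7)·(7, -28, 7) = (-11, 14, -6).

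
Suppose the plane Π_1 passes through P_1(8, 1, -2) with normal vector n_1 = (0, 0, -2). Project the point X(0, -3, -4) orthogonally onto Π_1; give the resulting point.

Π_1: n_1·r = n_1·P_1 gives -2z = 4.
Foot = X − λn with λ = (n·X − d)/|n|² = (8 − 4)/4 = 1.
Foot = (0, -3, -4) − 1·(0, 0, -2) = (0, -3, -2).

(0, -3, -2)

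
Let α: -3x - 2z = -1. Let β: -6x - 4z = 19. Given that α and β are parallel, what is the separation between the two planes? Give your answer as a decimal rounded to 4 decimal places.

2.9122

Rescale β by 1/2: -3x - 2z = 19/2. Then distance = |-1 − (19/2)| / √13 ≈ 2.9122.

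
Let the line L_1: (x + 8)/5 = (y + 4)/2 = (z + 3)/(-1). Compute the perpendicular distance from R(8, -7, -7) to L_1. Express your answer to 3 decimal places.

8.843

L_1 has direction (5, 2, -1) through (-8, -4, -3).
Taking (-8, -4, -3) on L_1 with direction v = (5, 2, -1): w = R − (-8, -4, -3) = (16, -3, -4), and w × v = (11, -4, 47).
Distance = |w × v| / |v| = √2346 / √30 ≈ 8.843.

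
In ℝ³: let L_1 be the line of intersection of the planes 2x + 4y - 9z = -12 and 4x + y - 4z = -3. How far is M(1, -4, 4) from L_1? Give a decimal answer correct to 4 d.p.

4.0999

Direction of L_1: (2, 4, -9) × (4, 1, -4) = (-7, -28, -14).
A point on L_1: solving the two plane equations with x = 2 gives (2, 5, 4).
Taking (2, 5, 4) on L_1 with direction v = (-7, -28, -14): w = M − (2, 5, 4) = (-1, -9, 0), and w × v = (126, -14, -35).
Distance = |w × v| / |v| = √17297 / √1029 ≈ 4.0999.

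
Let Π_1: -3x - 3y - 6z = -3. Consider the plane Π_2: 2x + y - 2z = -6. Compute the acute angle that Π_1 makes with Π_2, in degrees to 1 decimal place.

cos θ = |n₁·n₂| / (|n₁||n₂|) = |3| / (√54 · √9).
θ = arccos(0.13608) ≈ 82.2°.

82.2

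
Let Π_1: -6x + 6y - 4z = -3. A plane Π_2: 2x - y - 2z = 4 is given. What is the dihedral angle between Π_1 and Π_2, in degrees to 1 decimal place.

cos θ = |n₁·n₂| / (|n₁||n₂|) = |-10| / (√88 · √9).
θ = arccos(0.35533) ≈ 69.2°.

69.2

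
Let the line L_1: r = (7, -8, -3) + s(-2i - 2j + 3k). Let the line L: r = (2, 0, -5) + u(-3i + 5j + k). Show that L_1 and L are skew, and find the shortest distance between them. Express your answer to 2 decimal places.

Common perpendicular direction n = (-2, -2, 3) × (-3, 5, 1) = (-17, -7, -16).
With w = (2, 0, -5) − (7, -8, -3) = (-5, 8, -2), w · n = 61.
Since n ≠ 0 the lines are not parallel, and w · n = 61 ≠ 0 so they do not intersect; hence they are skew.
Distance = |w · n| / |n| = |61| / √594 ≈ 2.50.

2.50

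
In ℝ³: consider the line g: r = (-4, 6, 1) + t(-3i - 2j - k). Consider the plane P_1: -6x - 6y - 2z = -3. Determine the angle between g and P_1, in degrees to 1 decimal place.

sin θ = |n·v| / (|n||v|) = |32| / (√76 · √14) = 0.98102.
θ ≈ 78.8°.

78.8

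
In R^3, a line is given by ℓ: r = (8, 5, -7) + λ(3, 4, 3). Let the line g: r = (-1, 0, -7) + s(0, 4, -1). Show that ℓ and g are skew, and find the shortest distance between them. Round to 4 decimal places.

Common perpendicular direction n = (3, 4, 3) × (0, 4, -1) = (-16, 3, 12).
With w = (-1, 0, -7) − (8, 5, -7) = (-9, -5, 0), w · n = 129.
Since n ≠ 0 the lines are not parallel, and w · n = 129 ≠ 0 so they do not intersect; hence they are skew.
Distance = |w · n| / |n| = |129| / √409 ≈ 6.3786.

6.3786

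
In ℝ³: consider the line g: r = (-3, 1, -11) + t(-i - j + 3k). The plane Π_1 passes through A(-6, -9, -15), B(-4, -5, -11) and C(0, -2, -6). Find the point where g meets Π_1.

(-4, 0, -8)

AB = (2, 4, 4), AC = (6, 7, 9); a normal to Π_1 is AB × AC = (8, 6, -10).
Using A: Π_1 has equation 8x + 6y - 10z = 48.
Substitute r = (-3, 1, -11) + t(-1, -1, 3) into the plane: 92 + (-44)t = 48, so t = 1.
Intersection: (-3, 1, -11) + 1·(-1, -1, 3) = (-4, 0, -8).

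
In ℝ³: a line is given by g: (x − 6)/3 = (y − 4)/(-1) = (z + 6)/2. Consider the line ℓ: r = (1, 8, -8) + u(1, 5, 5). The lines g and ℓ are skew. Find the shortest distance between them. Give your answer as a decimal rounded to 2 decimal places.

g has direction (3, -1, 2) through (6, 4, -6).
Common perpendicular direction n = (3, -1, 2) × (1, 5, 5) = (-15, -13, 16).
With w = (1, 8, -8) − (6, 4, -6) = (-5, 4, -2), w · n = -9.
Distance = |w · n| / |n| = |-9| / √650 ≈ 0.35.

0.35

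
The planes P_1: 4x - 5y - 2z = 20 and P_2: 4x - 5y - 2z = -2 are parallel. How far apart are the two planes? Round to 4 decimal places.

Same normal n = (4, -5, -2) with |n| = √45; distance = |20 − (-2)| / |n| = 22/√45 ≈ 3.2796.

3.2796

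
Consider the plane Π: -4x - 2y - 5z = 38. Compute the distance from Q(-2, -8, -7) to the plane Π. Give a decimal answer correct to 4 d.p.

3.1305

n·Q − d = (-4)·(-2) + (-2)·(-8) + (-5)·(-7) − 38 = 21; |n| = √45.
Distance = |21| / √45 = 21/√45 ≈ 3.1305.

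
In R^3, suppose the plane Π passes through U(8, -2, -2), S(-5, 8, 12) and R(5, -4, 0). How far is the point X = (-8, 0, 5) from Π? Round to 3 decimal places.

US = (-13, 10, 14), UR = (-3, -2, 2); a normal to Π is US × UR = (48, -16, 56).
Using U: Π has equation 48x - 16y + 56z = 304.
n·X − d = (48)·(-8) + (-16)·(0) + (56)·(5) − 304 = -408; |n| = √5696.
Distance = |-408| / √5696 = 408/√5696 ≈ 5.406.

5.406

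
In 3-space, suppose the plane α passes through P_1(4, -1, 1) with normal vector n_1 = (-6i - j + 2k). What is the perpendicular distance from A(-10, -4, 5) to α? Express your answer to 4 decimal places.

14.8365

α: n_1·r = n_1·P_1 gives -6x - y + 2z = -21.
n·A − d = (-6)·(-10) + (-1)·(-4) + (2)·(5) − (-21) = 95; |n| = √41.
Distance = |95| / √41 = 95/√41 ≈ 14.8365.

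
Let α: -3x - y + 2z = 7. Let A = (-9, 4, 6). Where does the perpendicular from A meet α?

(-3, 6, 2)

Foot = A − λn with λ = (n·A − d)/|n|² = (35 − 7)/14 = 2.
Foot = (-9, 4, 6) − 2·(-3, -1, 2) = (-3, 6, 2).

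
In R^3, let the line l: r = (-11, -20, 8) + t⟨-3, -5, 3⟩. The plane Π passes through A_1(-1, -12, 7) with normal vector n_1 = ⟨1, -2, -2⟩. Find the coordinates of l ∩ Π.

(1, 0, -4)

Π: n_1·r = n_1·A_1 gives x - 2y - 2z = 9.
Substitute r = (-11, -20, 8) + t(-3, -5, 3) into the plane: 13 + 1t = 9, so t = -4.
Intersection: (-11, -20, 8) + (-4)·(-3, -5, 3) = (1, 0, -4).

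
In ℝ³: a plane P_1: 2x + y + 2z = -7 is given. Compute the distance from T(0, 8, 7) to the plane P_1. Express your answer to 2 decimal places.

n·T − d = (2)·(0) + (1)·(8) + (2)·(7) − (-7) = 29; |n| = √9.
Distance = |29| / √9 = 29/√9 ≈ 9.67.

9.67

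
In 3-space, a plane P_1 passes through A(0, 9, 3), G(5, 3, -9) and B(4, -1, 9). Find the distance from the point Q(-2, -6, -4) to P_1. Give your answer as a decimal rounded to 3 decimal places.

AG = (5, -6, -12), AB = (4, -10, 6); a normal to P_1 is AG × AB = (-156, -78, -26).
Using A: P_1 has equation -156x - 78y - 26z = -780.
n·Q − d = (-156)·(-2) + (-78)·(-6) + (-26)·(-4) − (-780) = 1664; |n| = √31096.
Distance = |1664| / √31096 = 1664/√31096 ≈ 9.436.

9.436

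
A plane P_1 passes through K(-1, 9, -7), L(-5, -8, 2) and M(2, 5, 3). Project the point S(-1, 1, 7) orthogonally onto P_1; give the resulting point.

KL = (-4, -17, 9), KM = (3, -4, 10); a normal to P_1 is KL × KM = (-134, 67, 67).
Using K: P_1 has equation -134x + 67y + 67z = 268.
Foot = S − λn with λ = (n·S − d)/|n|² = (670 − 268)/26934 = 1/67.
Foot = (-1, 1, 7) − (1/67)·(-134, 67, 67) = (1, 0, 6).

(1, 0, 6)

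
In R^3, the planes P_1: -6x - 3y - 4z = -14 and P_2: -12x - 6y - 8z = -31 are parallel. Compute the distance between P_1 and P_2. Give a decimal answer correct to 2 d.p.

Rescale P_2 by 1/2: -6x - 3y - 4z = -31/2. Then distance = |-14 − (-31/2)| / √61 ≈ 0.19.

0.19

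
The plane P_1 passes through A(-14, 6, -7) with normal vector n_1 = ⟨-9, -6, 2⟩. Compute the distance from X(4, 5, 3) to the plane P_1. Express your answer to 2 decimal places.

P_1: n_1·r = n_1·A gives -9x - 6y + 2z = 76.
n·X − d = (-9)·(4) + (-6)·(5) + (2)·(3) − 76 = -136; |n| = √121.
Distance = |-136| / √121 = 136/√121 ≈ 12.36.

12.36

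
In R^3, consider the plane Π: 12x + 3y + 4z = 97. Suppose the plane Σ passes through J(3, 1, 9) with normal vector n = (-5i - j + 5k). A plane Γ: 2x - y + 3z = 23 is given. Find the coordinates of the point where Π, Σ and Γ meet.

(2, 11, 10)

Σ: n·r = n·J gives -5x - y + 5z = 29.
Solving the 3×3 linear system 12x + 3y + 4z = 97, -5x - y + 5z = 29, 2x - y + 3z = 23 (e.g. by elimination or Cramer's rule, determinant = 127) gives (2, 11, 10).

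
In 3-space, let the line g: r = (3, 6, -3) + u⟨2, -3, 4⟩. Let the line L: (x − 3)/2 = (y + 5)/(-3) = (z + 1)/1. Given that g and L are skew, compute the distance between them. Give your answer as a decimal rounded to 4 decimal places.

6.1017

L has direction (2, -3, 1) through (3, -5, -1).
Common perpendicular direction n = (2, -3, 4) × (2, -3, 1) = (9, 6, 0).
With w = (3, -5, -1) − (3, 6, -3) = (0, -11, 2), w · n = -66.
Distance = |w · n| / |n| = |-66| / √117 ≈ 6.1017.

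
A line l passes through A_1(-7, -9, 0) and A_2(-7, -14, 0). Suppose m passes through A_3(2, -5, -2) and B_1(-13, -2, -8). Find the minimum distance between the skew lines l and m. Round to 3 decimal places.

A direction vector for l is A_2 − A_1 = (0, -5, 0).
A direction vector for m is B_1 − A_3 = (-15, 3, -6).
Common perpendicular direction n = (0, -5, 0) × (-15, 3, -6) = (30, 0, -75).
With w = (2, -5, -2) − (-7, -9, 0) = (9, 4, -2), w · n = 420.
Distance = |w · n| / |n| = |420| / √6525 ≈ 5.199.

5.199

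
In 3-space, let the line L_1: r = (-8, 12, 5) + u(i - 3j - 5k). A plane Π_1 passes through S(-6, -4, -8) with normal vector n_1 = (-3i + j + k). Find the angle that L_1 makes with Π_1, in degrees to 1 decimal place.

34.1

Π_1: n_1·r = n_1·S gives -3x + y + z = 6.
sin θ = |n·v| / (|n||v|) = |-11| / (√11 · √35) = 0.56061.
θ ≈ 34.1°.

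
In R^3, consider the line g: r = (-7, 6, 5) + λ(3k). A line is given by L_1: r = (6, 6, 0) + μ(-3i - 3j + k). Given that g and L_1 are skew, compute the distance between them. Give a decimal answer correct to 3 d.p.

Common perpendicular direction n = (0, 0, 3) × (-3, -3, 1) = (9, -9, 0).
With w = (6, 6, 0) − (-7, 6, 5) = (13, 0, -5), w · n = 117.
Distance = |w · n| / |n| = |117| / √162 ≈ 9.192.

9.192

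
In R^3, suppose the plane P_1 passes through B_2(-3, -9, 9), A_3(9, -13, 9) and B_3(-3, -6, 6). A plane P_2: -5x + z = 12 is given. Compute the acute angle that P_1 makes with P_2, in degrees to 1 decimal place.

84.8

B_2A_3 = (12, -4, 0), B_2B_3 = (0, 3, -3); a normal to P_1 is B_2A_3 × B_2B_3 = (12, 36, 36).
Using B_2: P_1 has equation 12x + 36y + 36z = -36.
cos θ = |n₁·n₂| / (|n₁||n₂|) = |-24| / (√2736 · √26).
θ = arccos(0.08998) ≈ 84.8°.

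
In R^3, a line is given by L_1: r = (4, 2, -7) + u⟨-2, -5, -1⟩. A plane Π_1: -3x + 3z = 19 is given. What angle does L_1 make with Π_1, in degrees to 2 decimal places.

sin θ = |n·v| / (|n||v|) = |3| / (√18 · √30) = 0.12910.
θ ≈ 7.42°.

7.42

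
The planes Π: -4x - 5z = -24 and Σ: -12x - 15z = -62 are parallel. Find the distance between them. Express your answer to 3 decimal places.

0.521

Rescale Σ by 1/3: -4x - 5z = -62/3. Then distance = |-24 − (-62/3)| / √41 ≈ 0.521.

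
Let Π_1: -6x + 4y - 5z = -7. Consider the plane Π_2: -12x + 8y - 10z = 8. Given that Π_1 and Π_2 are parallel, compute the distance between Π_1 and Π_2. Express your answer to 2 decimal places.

Rescale Π_2 by 1/2: -6x + 4y - 5z = 4. Then distance = |-7 − 4| / √77 ≈ 1.25.

1.25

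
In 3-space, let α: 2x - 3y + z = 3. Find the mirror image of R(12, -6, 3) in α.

(0, 12, -3)

λ = (n·R − d)/|n|² = (45 − 3)/14 = 3.
Reflection = R − 2λn = (12, -6, 3) − 6·(2, -3, 1) = (0, 12, -3).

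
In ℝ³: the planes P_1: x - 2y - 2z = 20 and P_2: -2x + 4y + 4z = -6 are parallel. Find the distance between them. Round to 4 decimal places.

5.6667

Rescale P_2 by 1/(-2): x - 2y - 2z = 3. Then distance = |20 − 3| / √9 ≈ 5.6667.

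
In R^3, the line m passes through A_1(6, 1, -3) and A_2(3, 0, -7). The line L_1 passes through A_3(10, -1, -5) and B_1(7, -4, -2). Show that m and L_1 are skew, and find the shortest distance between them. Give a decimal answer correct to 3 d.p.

A direction vector for m is A_2 − A_1 = (-3, -1, -4).
A direction vector for L_1 is B_1 − A_3 = (-3, -3, 3).
Common perpendicular direction n = (-3, -1, -4) × (-3, -3, 3) = (-15, 21, 6).
With w = (10, -1, -5) − (6, 1, -3) = (4, -2, -2), w · n = -114.
Since n ≠ 0 the lines are not parallel, and w · n = -114 ≠ 0 so they do not intersect; hence they are skew.
Distance = |w · n| / |n| = |-114| / √702 ≈ 4.303.

4.303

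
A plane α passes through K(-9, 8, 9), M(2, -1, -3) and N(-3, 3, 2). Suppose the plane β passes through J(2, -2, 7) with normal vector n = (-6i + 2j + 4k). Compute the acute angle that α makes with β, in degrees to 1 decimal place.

74.3

KM = (11, -9, -12), KN = (6, -5, -7); a normal to α is KM × KN = (3, 5, -1).
Using K: α has equation 3x + 5y - z = 4.
β: n·r = n·J gives -6x + 2y + 4z = 12.
cos θ = |n₁·n₂| / (|n₁||n₂|) = |-12| / (√35 · √56).
θ = arccos(0.27105) ≈ 74.3°.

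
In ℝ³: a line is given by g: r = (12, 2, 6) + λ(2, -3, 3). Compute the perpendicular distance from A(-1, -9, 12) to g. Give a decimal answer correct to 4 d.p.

Taking (12, 2, 6) on g with direction v = (2, -3, 3): w = A − (12, 2, 6) = (-13, -11, 6), and w × v = (-15, 51, 61).
Distance = |w × v| / |v| = √6547 / √22 ≈ 17.2508.

17.2508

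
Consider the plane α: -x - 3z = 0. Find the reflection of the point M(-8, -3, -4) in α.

(-4, -3, 8)

λ = (n·M − d)/|n|² = (20 − 0)/10 = 2.
Reflection = M − 2λn = (-8, -3, -4) − 4·(-1, 0, -3) = (-4, -3, 8).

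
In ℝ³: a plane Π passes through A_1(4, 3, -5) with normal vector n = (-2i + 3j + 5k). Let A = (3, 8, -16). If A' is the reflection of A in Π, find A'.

Π: n·r = n·A_1 gives -2x + 3y + 5z = -24.
λ = (n·A − d)/|n|² = (-62 − (-24))/38 = -1.
Reflection = A − 2λn = (3, 8, -16) − (-2)·(-2, 3, 5) = (-1, 14, -6).

(-1, 14, -6)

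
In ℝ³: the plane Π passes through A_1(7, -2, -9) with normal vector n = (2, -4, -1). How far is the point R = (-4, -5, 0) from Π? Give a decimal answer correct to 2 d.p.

Π: n·r = n·A_1 gives 2x - 4y - z = 31.
n·R − d = (2)·(-4) + (-4)·(-5) + (-1)·(0) − 31 = -19; |n| = √21.
Distance = |-19| / √21 = 19/√21 ≈ 4.15.

4.15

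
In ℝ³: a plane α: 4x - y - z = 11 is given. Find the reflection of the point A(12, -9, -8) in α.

(-12, -3, -2)

λ = (n·A − d)/|n|² = (65 − 11)/18 = 3.
Reflection = A − 2λn = (12, -9, -8) − 6·(4, -1, -1) = (-12, -3, -2).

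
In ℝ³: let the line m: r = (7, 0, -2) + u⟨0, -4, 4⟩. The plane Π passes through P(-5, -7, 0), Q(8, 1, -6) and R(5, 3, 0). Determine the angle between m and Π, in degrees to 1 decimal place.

52.2

PQ = (13, 8, -6), PR = (10, 10, 0); a normal to Π is PQ × PR = (60, -60, 50).
Using P: Π has equation 60x - 60y + 50z = 120.
sin θ = |n·v| / (|n||v|) = |440| / (√9700 · √32) = 0.78975.
θ ≈ 52.2°.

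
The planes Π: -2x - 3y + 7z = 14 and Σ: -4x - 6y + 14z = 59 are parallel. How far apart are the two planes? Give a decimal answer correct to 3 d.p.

Rescale Σ by 1/2: -2x - 3y + 7z = 59/2. Then distance = |14 − (59/2)| / √62 ≈ 1.969.

1.969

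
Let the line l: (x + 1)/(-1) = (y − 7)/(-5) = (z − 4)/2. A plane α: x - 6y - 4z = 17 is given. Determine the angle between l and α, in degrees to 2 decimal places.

31.78

l has direction (-1, -5, 2) through (-1, 7, 4).
sin θ = |n·v| / (|n||v|) = |21| / (√53 · √30) = 0.52665.
θ ≈ 31.78°.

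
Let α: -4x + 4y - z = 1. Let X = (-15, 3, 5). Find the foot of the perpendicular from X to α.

Foot = X − λn with λ = (n·X − d)/|n|² = (67 − 1)/33 = 2.
Foot = (-15, 3, 5) − 2·(-4, 4, -1) = (-7, -5, 7).

(-7, -5, 7)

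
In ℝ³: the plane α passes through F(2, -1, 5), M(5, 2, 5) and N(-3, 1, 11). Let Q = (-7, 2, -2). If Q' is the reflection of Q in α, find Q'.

(5, -10, 12)

FM = (3, 3, 0), FN = (-5, 2, 6); a normal to α is FM × FN = (18, -18, 21).
Using F: α has equation 18x - 18y + 21z = 159.
λ = (n·Q − d)/|n|² = (-204 − 159)/1089 = -1/3.
Reflection = Q − 2λn = (-7, 2, -2) − (-2/3)·(18, -18, 21) = (5, -10, 12).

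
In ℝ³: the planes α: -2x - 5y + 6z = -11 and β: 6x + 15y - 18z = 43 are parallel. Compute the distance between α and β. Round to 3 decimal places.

Rescale β by 1/(-3): -2x - 5y + 6z = -43/3. Then distance = |-11 − (-43/3)| / √65 ≈ 0.413.

0.413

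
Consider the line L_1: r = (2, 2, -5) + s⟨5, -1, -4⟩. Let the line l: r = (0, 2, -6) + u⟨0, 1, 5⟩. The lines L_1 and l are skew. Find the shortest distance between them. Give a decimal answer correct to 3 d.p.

Common perpendicular direction n = (5, -1, -4) × (0, 1, 5) = (-1, -25, 5).
With w = (0, 2, -6) − (2, 2, -5) = (-2, 0, -1), w · n = -3.
Distance = |w · n| / |n| = |-3| / √651 ≈ 0.118.

0.118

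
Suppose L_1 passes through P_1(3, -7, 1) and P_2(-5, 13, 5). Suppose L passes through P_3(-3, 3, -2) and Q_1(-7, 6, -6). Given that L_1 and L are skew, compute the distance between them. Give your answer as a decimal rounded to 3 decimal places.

A direction vector for L_1 is P_2 − P_1 = (-8, 20, 4).
A direction vector for L is Q_1 − P_3 = (-4, 3, -4).
Common perpendicular direction n = (-8, 20, 4) × (-4, 3, -4) = (-92, -48, 56).
With w = (-3, 3, -2) − (3, -7, 1) = (-6, 10, -3), w · n = -96.
Distance = |w · n| / |n| = |-96| / √13904 ≈ 0.814.

0.814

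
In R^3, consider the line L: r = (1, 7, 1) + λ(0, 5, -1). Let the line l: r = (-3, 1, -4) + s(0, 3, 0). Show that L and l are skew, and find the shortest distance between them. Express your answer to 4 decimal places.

4.0000

Common perpendicular direction n = (0, 5, -1) × (0, 3, 0) = (3, 0, 0).
With w = (-3, 1, -4) − (1, 7, 1) = (-4, -6, -5), w · n = -12.
Since n ≠ 0 the lines are not parallel, and w · n = -12 ≠ 0 so they do not intersect; hence they are skew.
Distance = |w · n| / |n| = |-12| / √9 ≈ 4.0000.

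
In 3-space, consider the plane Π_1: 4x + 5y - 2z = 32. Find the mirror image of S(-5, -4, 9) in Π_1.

(11, 16, 1)

λ = (n·S − d)/|n|² = (-58 − 32)/45 = -2.
Reflection = S − 2λn = (-5, -4, 9) − (-4)·(4, 5, -2) = (11, 16, 1).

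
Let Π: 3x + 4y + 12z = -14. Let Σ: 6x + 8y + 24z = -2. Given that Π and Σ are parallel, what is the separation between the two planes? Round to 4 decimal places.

Rescale Σ by 1/2: 3x + 4y + 12z = -1. Then distance = |-14 − (-1)| / √169 ≈ 1.0000.

1.0000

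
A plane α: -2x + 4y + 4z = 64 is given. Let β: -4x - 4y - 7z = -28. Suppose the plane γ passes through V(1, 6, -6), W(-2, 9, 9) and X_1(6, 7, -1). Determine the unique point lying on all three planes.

(-8, 8, 4)

VW = (-3, 3, 15), VX_1 = (5, 1, 5); a normal to γ is VW × VX_1 = (0, 90, -18).
Using V: γ has equation 90y - 18z = 648.
Solving the 3×3 linear system -2x + 4y + 4z = 64, -4x - 4y - 7z = -28, 90y - 18z = 648 (e.g. by elimination or Cramer's rule, determinant = -3132) gives (-8, 8, 4).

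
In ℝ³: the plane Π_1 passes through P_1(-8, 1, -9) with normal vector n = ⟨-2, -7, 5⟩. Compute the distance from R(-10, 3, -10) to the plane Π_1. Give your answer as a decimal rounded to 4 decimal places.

1.6984

Π_1: n·r = n·P_1 gives -2x - 7y + 5z = -36.
n·R − d = (-2)·(-10) + (-7)·(3) + (5)·(-10) − (-36) = -15; |n| = √78.
Distance = |-15| / √78 = 15/√78 ≈ 1.6984.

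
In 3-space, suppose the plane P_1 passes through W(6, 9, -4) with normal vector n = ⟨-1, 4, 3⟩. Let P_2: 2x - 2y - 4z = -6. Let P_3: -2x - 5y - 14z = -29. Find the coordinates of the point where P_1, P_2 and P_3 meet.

P_1: n·r = n·W gives -x + 4y + 3z = 18.
Solving the 3×3 linear system -x + 4y + 3z = 18, 2x - 2y - 4z = -6, -2x - 5y - 14z = -29 (e.g. by elimination or Cramer's rule, determinant = 94) gives (2, 5, 0).

(2, 5, 0)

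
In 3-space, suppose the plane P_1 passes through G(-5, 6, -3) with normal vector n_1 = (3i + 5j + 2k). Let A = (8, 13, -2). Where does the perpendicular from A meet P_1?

P_1: n_1·r = n_1·G gives 3x + 5y + 2z = 9.
Foot = A − λn with λ = (n·A − d)/|n|² = (85 − 9)/38 = 2.
Foot = (8, 13, -2) − 2·(3, 5, 2) = (2, 3, -6).

(2, 3, -6)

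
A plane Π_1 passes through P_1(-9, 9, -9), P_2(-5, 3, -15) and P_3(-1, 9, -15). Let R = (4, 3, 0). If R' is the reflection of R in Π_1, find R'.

(-14, 15, -24)

P_1P_2 = (4, -6, -6), P_1P_3 = (8, 0, -6); a normal to Π_1 is P_1P_2 × P_1P_3 = (36, -24, 48).
Using P_1: Π_1 has equation 36x - 24y + 48z = -972.
λ = (n·R − d)/|n|² = (72 − (-972))/4176 = 1/4.
Reflection = R − 2λn = (4, 3, 0) − (1/2)·(36, -24, 48) = (-14, 15, -24).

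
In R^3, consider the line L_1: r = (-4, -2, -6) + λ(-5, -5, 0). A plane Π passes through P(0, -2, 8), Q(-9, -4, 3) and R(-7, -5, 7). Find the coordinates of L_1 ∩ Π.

(6, 8, -6)

PQ = (-9, -2, -5), PR = (-7, -3, -1); a normal to Π is PQ × PR = (-13, 26, 13).
Using P: Π has equation -13x + 26y + 13z = 52.
Substitute r = (-4, -2, -6) + t(-5, -5, 0) into the plane: -78 + (-65)t = 52, so t = -2.
Intersection: (-4, -2, -6) + (-2)·(-5, -5, 0) = (6, 8, -6).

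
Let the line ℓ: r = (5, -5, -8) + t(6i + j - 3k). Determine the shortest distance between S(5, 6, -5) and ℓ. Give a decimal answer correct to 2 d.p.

11.40

Taking (5, -5, -8) on ℓ with direction v = (6, 1, -3): w = S − (5, -5, -8) = (0, 11, 3), and w × v = (-36, 18, -66).
Distance = |w × v| / |v| = √5976 / √46 ≈ 11.40.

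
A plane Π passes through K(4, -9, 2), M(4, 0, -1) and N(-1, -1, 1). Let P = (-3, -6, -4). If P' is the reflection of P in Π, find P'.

KM = (0, 9, -3), KN = (-5, 8, -1); a normal to Π is KM × KN = (15, 15, 45).
Using K: Π has equation 15x + 15y + 45z = 15.
λ = (n·P − d)/|n|² = (-315 − 15)/2475 = -2/15.
Reflection = P − 2λn = (-3, -6, -4) − (-4/15)·(15, 15, 45) = (1, -2, 8).

(1, -2, 8)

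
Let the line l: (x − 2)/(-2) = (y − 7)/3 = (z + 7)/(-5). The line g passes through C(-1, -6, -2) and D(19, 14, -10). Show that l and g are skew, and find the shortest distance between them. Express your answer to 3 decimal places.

4.562

l has direction (-2, 3, -5) through (2, 7, -7).
A direction vector for g is D − C = (20, 20, -8).
Common perpendicular direction n = (-2, 3, -5) × (20, 20, -8) = (76, -116, -100).
With w = (-1, -6, -2) − (2, 7, -7) = (-3, -13, 5), w · n = 780.
Since n ≠ 0 the lines are not parallel, and w · n = 780 ≠ 0 so they do not intersect; hence they are skew.
Distance = |w · n| / |n| = |780| / √29232 ≈ 4.562.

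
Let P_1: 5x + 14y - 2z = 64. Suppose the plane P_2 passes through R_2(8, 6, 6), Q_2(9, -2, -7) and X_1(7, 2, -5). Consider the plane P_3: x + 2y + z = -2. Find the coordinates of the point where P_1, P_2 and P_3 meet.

(6, 1, -10)

R_2Q_2 = (1, -8, -13), R_2X_1 = (-1, -4, -11); a normal to P_2 is R_2Q_2 × R_2X_1 = (36, 24, -12).
Using R_2: P_2 has equation 36x + 24y - 12z = 360.
Solving the 3×3 linear system 5x + 14y - 2z = 64, 36x + 24y - 12z = 360, x + 2y + z = -2 (e.g. by elimination or Cramer's rule, determinant = -528) gives (6, 1, -10).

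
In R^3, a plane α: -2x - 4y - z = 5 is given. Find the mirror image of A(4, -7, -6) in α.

(8, 1, -4)

λ = (n·A − d)/|n|² = (26 − 5)/21 = 1.
Reflection = A − 2λn = (4, -7, -6) − 2·(-2, -4, -1) = (8, 1, -4).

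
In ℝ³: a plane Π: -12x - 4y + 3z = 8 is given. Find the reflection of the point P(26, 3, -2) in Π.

(-22, -13, 10)

λ = (n·P − d)/|n|² = (-330 − 8)/169 = -2.
Reflection = P − 2λn = (26, 3, -2) − (-4)·(-12, -4, 3) = (-22, -13, 10).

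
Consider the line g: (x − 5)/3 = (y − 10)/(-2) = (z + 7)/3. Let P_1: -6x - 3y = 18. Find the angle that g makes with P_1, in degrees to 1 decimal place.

g has direction (3, -2, 3) through (5, 10, -7).
sin θ = |n·v| / (|n||v|) = |-12| / (√45 · √22) = 0.38139.
θ ≈ 22.4°.

22.4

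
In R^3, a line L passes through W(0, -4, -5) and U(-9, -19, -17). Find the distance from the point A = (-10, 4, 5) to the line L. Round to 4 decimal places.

A direction vector for L is U − W = (-9, -15, -12).
Taking (0, -4, -5) on L with direction v = (-9, -15, -12): w = A − (0, -4, -5) = (-10, 8, 10), and w × v = (54, -210, 222).
Distance = |w × v| / |v| = √96300 / √450 ≈ 14.6287.

14.6287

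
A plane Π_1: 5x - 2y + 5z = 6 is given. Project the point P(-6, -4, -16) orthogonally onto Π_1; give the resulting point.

(4, -8, -6)

Foot = P − λn with λ = (n·P − d)/|n|² = (-102 − 6)/54 = -2.
Foot = (-6, -4, -16) − (-2)·(5, -2, 5) = (4, -8, -6).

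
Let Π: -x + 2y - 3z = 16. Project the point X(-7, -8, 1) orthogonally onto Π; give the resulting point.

(-9, -4, -5)

Foot = X − λn with λ = (n·X − d)/|n|² = (-12 − 16)/14 = -2.
Foot = (-7, -8, 1) − (-2)·(-1, 2, -3) = (-9, -4, -5).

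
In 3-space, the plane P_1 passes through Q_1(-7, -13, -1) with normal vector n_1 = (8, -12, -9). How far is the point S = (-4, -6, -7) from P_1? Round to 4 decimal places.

P_1: n_1·r = n_1·Q_1 gives 8x - 12y - 9z = 109.
n·S − d = (8)·(-4) + (-12)·(-6) + (-9)·(-7) − 109 = -6; |n| = √289.
Distance = |-6| / √289 = 6/√289 ≈ 0.3529.

0.3529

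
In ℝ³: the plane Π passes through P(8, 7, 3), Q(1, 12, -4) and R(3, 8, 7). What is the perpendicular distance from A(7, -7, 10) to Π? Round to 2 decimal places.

PQ = (-7, 5, -7), PR = (-5, 1, 4); a normal to Π is PQ × PR = (27, 63, 18).
Using P: Π has equation 27x + 63y + 18z = 711.
n·A − d = (27)·(7) + (63)·(-7) + (18)·(10) − 711 = -783; |n| = √5022.
Distance = |-783| / √5022 = 783/√5022 ≈ 11.05.

11.05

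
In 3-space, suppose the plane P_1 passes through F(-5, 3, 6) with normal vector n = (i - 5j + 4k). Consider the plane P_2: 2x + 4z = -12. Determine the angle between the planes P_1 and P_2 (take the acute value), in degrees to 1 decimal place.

51.6

P_1: n·r = n·F gives x - 5y + 4z = 4.
cos θ = |n₁·n₂| / (|n₁||n₂|) = |18| / (√42 · √20).
θ = arccos(0.62106) ≈ 51.6°.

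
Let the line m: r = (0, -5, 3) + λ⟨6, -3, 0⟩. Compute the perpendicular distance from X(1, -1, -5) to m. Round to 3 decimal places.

8.955

Taking (0, -5, 3) on m with direction v = (6, -3, 0): w = X − (0, -5, 3) = (1, 4, -8), and w × v = (-24, -48, -27).
Distance = |w × v| / |v| = √3609 / √45 ≈ 8.955.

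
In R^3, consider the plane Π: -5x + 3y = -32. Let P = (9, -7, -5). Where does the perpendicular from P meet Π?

Foot = P − λn with λ = (n·P − d)/|n|² = (-66 − (-32))/34 = -1.
Foot = (9, -7, -5) − (-1)·(-5, 3, 0) = (4, -4, -5).

(4, -4, -5)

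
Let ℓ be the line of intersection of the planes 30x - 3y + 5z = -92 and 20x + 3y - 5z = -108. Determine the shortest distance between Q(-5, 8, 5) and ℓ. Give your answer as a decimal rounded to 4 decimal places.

Direction of ℓ: (30, -3, 5) × (20, 3, -5) = (0, 250, 150).
A point on ℓ: solving the two plane equations with y = -1 gives (-4, -1, 5).
Taking (-4, -1, 5) on ℓ with direction v = (0, 250, 150): w = Q − (-4, -1, 5) = (-1, 9, 0), and w × v = (1350, 150, -250).
Distance = |w × v| / |v| = √1907500 / √85000 ≈ 4.7372.

4.7372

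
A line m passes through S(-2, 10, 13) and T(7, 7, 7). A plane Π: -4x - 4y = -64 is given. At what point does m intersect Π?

A direction vector for m is T − S = (9, -3, -6).
Substitute r = (-2, 10, 13) + t(9, -3, -6) into the plane: -32 + (-24)t = -64, so t = 4/3.
Intersection: (-2, 10, 13) + (4/3)·(9, -3, -6) = (10, 6, 5).

(10, 6, 5)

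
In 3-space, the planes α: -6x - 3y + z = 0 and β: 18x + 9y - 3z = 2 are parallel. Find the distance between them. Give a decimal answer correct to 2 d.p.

0.10

Rescale β by 1/(-3): -6x - 3y + z = -2/3. Then distance = |0 − (-2/3)| / √46 ≈ 0.10.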